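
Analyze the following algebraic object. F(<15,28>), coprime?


gcd(15,28)=1 => F=ab-a-b=15*28-15-28=420-43=377


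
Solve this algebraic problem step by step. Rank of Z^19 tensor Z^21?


rank(M(x)N) = rank(M)*rank(N)
19*21 = 399


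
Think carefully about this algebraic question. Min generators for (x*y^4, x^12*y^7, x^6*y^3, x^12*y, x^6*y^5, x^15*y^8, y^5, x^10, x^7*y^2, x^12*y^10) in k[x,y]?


Remove redundant (divisible by others).
x^6*y^5 redundant.
x^12*y^7 redundant.
x^12*y^10 redundant.
x^12*y redundant.
x^15*y^8 redundant.
Min: x^10, x^7*y^2, x^6*y^3, x*y^4, y^5
Count=5


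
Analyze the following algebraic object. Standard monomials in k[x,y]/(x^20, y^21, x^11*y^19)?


k[x,y]/I, I = (x^20, y^21, x^11*y^19)
Rect: 20x21=420. Corner: (20-11)x(21-19)=18.
dim = 420-18 = 402


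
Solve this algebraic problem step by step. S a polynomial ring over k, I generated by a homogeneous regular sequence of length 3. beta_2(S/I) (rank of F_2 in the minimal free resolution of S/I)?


Regular sequence => Koszul complex is the minimal free resolution.
Syz_1 minimally generated by Koszul relations f_i*e_j - f_j*e_i (i<j): mu(Syz_1) = beta_2 = C(m,2) = m(m-1)/2
m=3
3*2/2 = 3


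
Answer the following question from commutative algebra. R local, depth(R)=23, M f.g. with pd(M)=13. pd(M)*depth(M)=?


pd+depth=23
depth=23-13=10
pd*depth=13*10=130


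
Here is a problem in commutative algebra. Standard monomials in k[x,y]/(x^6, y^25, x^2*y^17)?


k[x,y]/I, I = (x^6, y^25, x^2*y^17)
Rect: 6x25=150. Corner: (6-2)x(25-17)=32.
dim = 150-32 = 118


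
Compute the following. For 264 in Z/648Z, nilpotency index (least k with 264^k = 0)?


264^k mod 648:
k=1: 264
k=2: 360
k=3: 432
k=4: 0
First zero at k = 4


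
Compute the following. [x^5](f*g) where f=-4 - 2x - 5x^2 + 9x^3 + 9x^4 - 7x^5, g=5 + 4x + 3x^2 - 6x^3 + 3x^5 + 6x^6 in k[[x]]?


[x^5] = sum a_i*b_j, i+j=5
  -4*3=-12
  -5*-6=30
  9*3=27
  9*4=36
  -7*5=-35
Sum=46


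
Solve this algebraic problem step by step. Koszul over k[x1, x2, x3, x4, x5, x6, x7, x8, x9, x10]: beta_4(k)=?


C(n,i)=C(10,4)=210


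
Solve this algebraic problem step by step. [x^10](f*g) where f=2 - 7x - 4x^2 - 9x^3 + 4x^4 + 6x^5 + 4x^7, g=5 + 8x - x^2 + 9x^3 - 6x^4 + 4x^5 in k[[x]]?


[x^10] = sum a_i*b_j, i+j=10
  6*4=24
  4*9=36
Sum=60


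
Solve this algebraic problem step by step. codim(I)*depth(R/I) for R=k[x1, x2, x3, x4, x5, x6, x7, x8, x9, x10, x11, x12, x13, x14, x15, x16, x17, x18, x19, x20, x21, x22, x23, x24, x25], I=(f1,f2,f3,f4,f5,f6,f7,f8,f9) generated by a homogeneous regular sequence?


codim=9, depth=dim(R/I)=25-9=16
Product=9*16=144


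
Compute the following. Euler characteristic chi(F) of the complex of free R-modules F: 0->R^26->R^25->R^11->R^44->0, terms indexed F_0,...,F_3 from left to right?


chi = sum (-1)^i * rank:
(-1)^0*26=26
(-1)^1*25=-25
(-1)^2*11=11
(-1)^3*44=-44
chi=-32


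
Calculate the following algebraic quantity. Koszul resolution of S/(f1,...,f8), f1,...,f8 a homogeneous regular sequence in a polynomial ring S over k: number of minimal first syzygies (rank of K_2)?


Regular sequence => Koszul complex is the minimal free resolution.
Syz_1 minimally generated by Koszul relations f_i*e_j - f_j*e_i (i<j): mu(Syz_1) = beta_2 = C(m,2) = m(m-1)/2
m=8
8*7/2 = 28


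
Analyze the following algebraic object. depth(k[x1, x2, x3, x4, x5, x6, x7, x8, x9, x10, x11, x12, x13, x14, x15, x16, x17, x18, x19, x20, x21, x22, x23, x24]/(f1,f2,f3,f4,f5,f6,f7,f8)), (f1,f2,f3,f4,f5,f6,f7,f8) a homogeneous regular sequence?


depth(R)=24
depth(R/I)=24-8=16


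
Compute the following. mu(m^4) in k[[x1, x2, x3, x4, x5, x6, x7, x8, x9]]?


C(n+d-1,d)=C(12,4)=495


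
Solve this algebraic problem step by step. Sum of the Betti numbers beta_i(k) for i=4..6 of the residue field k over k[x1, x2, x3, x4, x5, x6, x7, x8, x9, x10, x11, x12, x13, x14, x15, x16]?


Koszul resolution: beta_i(k)=C(n,i), n=16
C(16,4)=1820, C(16,5)=4368, C(16,6)=8008
Sum=14196


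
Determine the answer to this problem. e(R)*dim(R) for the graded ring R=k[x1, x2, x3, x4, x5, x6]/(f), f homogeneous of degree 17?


e(R)=deg(f)=17, dim(R)=6-1=5
e*dim=17*5=85


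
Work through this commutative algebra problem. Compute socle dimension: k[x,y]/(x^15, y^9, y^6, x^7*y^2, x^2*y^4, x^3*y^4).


Socle = ann(m) = span of standard monomials u with x*u, y*u in I (staircase corners).
Redundant generators: y^9, x^3*y^4
Minimal generators: x^15, x^7*y^2, x^2*y^4, y^6
Corners: xy^5, x^6y^3, x^14y
Socle dim=3


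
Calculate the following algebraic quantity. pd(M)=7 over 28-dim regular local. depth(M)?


pd+depth=depth(R)=28
depth=28-7=21


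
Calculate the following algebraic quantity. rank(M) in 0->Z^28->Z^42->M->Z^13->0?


Alt sum=0:
(-1)^0*28 + (-1)^1*42 + (-1)^2*? + (-1)^3*13=0
rank(M)=27


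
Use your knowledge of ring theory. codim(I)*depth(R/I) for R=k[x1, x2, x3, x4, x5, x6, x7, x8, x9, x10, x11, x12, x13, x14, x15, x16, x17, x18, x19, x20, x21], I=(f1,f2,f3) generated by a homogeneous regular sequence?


codim=3, depth=dim(R/I)=21-3=18
Product=3*18=54


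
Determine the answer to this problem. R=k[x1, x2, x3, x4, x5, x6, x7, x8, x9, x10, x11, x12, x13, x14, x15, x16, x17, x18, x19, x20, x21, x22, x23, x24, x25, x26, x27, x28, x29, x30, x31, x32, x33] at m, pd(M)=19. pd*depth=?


pd+depth=33
depth=33-19=14
pd*depth=19*14=266


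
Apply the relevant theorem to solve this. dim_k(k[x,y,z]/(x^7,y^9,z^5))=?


Basis: x^iy^jz^k, i<7,j<9,k<5
7*9*5=315


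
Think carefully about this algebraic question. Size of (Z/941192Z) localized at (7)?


7-primary part: 941192=7^6*8
Size=7^6=117649


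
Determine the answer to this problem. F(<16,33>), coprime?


gcd(16,33)=1 => F=ab-a-b=16*33-16-33=528-49=479


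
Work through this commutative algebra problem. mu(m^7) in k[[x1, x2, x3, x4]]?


C(n+d-1,d)=C(10,7)=120


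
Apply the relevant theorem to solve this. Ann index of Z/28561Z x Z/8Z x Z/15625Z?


Exponent = lcm of the cyclic orders; pairwise coprime => product.
13^4*2^3*5^6=28561*8*15625=3570125000


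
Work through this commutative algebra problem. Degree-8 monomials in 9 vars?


C(d+n-1,n-1)=C(16,8)=12870


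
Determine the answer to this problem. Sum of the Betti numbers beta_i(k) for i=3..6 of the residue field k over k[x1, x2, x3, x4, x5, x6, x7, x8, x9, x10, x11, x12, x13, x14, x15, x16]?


Koszul resolution: beta_i(k)=C(n,i), n=16
C(16,3)=560, C(16,4)=1820, C(16,5)=4368, C(16,6)=8008
Sum=14756


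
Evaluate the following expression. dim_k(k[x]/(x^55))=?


Basis: 1,x,...,x^54
dim=55


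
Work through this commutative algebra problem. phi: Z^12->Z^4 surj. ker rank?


rank(ker) = 12-4 = 8


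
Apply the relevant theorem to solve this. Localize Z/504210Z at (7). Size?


7-primary part: 504210=7^5*30
Size=7^5=16807


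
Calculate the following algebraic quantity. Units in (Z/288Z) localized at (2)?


Local ring = Z/32Z.
phi(32) = 2^4*(2-1) = 16


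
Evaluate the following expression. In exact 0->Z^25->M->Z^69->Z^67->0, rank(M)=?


Alt sum=0:
(-1)^0*25 + (-1)^1*? + (-1)^2*69 + (-1)^3*67=0
rank(M)=27


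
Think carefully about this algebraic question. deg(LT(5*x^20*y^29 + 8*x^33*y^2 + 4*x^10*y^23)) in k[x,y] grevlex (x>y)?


LT: 5*x^20*y^29
deg_x=20, deg_y=29
Total=20+29=49


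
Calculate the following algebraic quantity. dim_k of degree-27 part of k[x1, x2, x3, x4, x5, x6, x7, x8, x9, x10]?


C(d+n-1,n-1)=C(36,9)=94143280


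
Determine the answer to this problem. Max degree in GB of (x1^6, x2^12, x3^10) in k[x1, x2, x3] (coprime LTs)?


Pure powers, coprime LTs => already GB.
Degrees: 6, 12, 10
Max=12


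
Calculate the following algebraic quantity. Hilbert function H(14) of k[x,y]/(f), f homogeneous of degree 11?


H(t)=d for t>=d-1.
d=11, t=14
H(14)=11


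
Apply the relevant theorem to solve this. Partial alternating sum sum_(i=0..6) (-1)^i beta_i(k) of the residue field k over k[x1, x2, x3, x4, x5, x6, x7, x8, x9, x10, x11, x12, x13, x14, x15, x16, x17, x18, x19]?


Koszul resolution: beta_i(k)=C(n,i), n=19
sum_(i=0..p) (-1)^i C(n,i) = (-1)^p C(n-1,p)
(-1)^6*C(18,6) = (-1)^6*18564 = 18564


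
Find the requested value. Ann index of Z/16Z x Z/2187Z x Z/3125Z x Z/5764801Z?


Exponent = lcm of the cyclic orders; pairwise coprime => product.
2^4*3^7*5^5*7^8=16*2187*3125*5764801=630380989350000


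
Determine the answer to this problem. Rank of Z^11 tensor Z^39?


rank(M(x)N) = rank(M)*rank(N)
11*39 = 429


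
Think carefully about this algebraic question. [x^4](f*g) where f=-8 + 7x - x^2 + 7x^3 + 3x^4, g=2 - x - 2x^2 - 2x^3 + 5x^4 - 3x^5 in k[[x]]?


[x^4] = sum a_i*b_j, i+j=4
  -8*5=-40
  7*-2=-14
  -1*-2=2
  7*-1=-7
  3*2=6
Sum=-53


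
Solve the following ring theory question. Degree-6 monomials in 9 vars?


C(d+n-1,n-1)=C(14,8)=3003


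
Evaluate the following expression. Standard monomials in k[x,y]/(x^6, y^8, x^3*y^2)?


k[x,y]/I, I = (x^6, y^8, x^3*y^2)
Rect: 6x8=48. Corner: (6-3)x(8-2)=18.
dim = 48-18 = 30


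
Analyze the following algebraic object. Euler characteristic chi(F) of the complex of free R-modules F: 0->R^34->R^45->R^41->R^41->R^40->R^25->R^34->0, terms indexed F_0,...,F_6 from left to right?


chi = sum (-1)^i * rank:
(-1)^0*34=34
(-1)^1*45=-45
(-1)^2*41=41
(-1)^3*41=-41
(-1)^4*40=40
(-1)^5*25=-25
(-1)^6*34=34
chi=38


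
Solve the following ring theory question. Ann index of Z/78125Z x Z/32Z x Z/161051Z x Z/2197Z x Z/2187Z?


Exponent = lcm of the cyclic orders; pairwise coprime => product.
5^7*2^5*11^5*13^3*3^7=78125*32*161051*2197*2187=1934560314472500000


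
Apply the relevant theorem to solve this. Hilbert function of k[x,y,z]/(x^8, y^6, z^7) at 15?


Need i<8, j<6, k<7 with i+j+k=15.
For each i, j ranges over max(0,15-i-6)..min(5,15-i):
  i=0: j in [9,5] -> 0
  i=1: j in [8,5] -> 0
  i=2: j in [7,5] -> 0
  i=3: j in [6,5] -> 0
  i=4: j in [5,5] -> 1
  i=5: j in [4,5] -> 2
  i=6: j in [3,5] -> 3
  i=7: j in [2,5] -> 4
H(15) = 0+0+0+0+1+2+3+4 = 10


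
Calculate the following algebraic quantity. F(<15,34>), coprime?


gcd(15,34)=1 => F=ab-a-b=15*34-15-34=510-49=461


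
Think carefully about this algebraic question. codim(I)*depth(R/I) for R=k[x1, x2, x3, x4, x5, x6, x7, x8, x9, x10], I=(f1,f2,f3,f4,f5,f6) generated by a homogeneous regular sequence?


codim=6, depth=dim(R/I)=10-6=4
Product=6*4=24


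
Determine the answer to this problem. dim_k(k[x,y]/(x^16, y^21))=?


Basis: x^i*y^j, i<16, j<21
16*21=336


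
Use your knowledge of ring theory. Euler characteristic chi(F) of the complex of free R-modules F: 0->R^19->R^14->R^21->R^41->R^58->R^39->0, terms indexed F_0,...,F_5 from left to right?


chi = sum (-1)^i * rank:
(-1)^0*19=19
(-1)^1*14=-14
(-1)^2*21=21
(-1)^3*41=-41
(-1)^4*58=58
(-1)^5*39=-39
chi=4


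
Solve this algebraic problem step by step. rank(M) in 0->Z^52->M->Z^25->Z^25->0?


Alt sum=0:
(-1)^0*52 + (-1)^1*? + (-1)^2*25 + (-1)^3*25=0
rank(M)=52


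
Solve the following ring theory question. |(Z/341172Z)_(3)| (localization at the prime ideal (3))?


3-primary part: 341172=3^8*52
Size=3^8=6561


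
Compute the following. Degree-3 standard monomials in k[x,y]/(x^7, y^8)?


k[x,y], I = (x^7, y^8), d = 3
Need i < 7 and d-i < 8.
Range: 0 <= i <= 3.
H(3) = 4


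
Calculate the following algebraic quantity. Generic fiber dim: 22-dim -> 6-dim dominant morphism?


dim(fiber)=dim(X)-dim(Y)=22-6=16


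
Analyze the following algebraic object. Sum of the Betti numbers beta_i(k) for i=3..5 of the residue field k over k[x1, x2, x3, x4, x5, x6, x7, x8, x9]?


Koszul resolution: beta_i(k)=C(n,i), n=9
C(9,3)=84, C(9,4)=126, C(9,5)=126
Sum=336


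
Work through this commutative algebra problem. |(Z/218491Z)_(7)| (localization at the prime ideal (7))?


7-primary part: 218491=7^5*13
Size=7^5=16807


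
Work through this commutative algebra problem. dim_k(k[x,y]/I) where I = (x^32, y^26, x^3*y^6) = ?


k[x,y]/I, I = (x^32, y^26, x^3*y^6)
Rect: 32x26=832. Corner: (32-3)x(26-6)=580.
dim = 832-580 = 252


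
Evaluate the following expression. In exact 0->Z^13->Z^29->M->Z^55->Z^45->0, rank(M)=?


Alt sum=0:
(-1)^0*13 + (-1)^1*29 + (-1)^2*? + (-1)^3*55 + (-1)^4*45=0
rank(M)=26


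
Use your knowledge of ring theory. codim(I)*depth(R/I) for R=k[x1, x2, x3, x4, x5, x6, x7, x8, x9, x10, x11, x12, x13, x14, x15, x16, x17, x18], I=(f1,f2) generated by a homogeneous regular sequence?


codim=2, depth=dim(R/I)=18-2=16
Product=2*16=32


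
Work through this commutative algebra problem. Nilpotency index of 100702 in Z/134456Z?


100702^k mod 134456:
k=1: 100702
k=2: 86828
k=3: 79576
k=4: 19208
k=5: 0
First zero at k = 5


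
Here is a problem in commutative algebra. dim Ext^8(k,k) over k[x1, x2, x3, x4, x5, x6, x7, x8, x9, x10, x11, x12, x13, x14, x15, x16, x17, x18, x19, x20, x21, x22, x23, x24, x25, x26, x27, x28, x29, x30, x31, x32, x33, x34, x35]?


C(n,i)=C(35,8)=23535820


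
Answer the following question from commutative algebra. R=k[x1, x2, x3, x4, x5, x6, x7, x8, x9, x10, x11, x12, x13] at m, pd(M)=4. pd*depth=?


pd+depth=13
depth=13-4=9
pd*depth=4*9=36


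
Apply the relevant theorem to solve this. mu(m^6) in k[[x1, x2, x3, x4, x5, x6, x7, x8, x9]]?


C(n+d-1,d)=C(14,6)=3003


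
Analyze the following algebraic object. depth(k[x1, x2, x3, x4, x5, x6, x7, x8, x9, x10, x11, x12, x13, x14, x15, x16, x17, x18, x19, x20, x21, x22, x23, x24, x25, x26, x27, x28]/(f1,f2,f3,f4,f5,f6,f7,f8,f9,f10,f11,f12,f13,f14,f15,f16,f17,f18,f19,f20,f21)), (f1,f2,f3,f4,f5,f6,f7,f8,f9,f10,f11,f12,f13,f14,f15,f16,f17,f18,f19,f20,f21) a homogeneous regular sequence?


depth(R)=28
depth(R/I)=28-21=7


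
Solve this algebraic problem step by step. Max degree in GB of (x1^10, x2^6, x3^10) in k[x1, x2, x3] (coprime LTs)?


Pure powers, coprime LTs => already GB.
Degrees: 10, 6, 10
Max=10


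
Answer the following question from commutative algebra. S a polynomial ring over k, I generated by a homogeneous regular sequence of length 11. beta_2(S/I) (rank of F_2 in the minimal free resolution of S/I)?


Regular sequence => Koszul complex is the minimal free resolution.
Syz_1 minimally generated by Koszul relations f_i*e_j - f_j*e_i (i<j): mu(Syz_1) = beta_2 = C(m,2) = m(m-1)/2
m=11
11*10/2 = 55


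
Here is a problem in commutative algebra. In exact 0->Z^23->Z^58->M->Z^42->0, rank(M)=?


Alt sum=0:
(-1)^0*23 + (-1)^1*58 + (-1)^2*? + (-1)^3*42=0
rank(M)=77


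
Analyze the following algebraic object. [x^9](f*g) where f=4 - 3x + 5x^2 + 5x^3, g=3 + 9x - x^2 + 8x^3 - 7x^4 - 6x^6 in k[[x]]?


[x^9] = sum a_i*b_j, i+j=9
  5*-6=-30
Sum=-30


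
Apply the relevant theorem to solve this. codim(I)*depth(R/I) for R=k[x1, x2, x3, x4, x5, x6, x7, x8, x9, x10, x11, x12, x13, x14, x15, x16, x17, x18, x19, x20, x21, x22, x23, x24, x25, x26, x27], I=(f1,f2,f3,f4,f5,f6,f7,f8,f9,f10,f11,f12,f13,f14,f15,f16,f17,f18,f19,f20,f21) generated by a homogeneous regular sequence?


codim=21, depth=dim(R/I)=27-21=6
Product=21*6=126


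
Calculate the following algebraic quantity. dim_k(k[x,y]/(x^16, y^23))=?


Basis: x^i*y^j, i<16, j<23
16*23=368


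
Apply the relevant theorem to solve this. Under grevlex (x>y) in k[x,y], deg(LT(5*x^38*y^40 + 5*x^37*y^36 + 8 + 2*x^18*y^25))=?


LT: 5*x^38*y^40
deg_x=38, deg_y=40
Total=38+40=78


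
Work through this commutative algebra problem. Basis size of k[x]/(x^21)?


Basis: 1,x,...,x^20
dim=21


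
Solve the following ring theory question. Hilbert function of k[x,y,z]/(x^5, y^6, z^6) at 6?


Need i<5, j<6, k<6 with i+j+k=6.
For each i, j ranges over max(0,6-i-5)..min(5,6-i):
  i=0: j in [1,5] -> 5
  i=1: j in [0,5] -> 6
  i=2: j in [0,4] -> 5
  i=3: j in [0,3] -> 4
  i=4: j in [0,2] -> 3
H(6) = 5+6+5+4+3 = 23


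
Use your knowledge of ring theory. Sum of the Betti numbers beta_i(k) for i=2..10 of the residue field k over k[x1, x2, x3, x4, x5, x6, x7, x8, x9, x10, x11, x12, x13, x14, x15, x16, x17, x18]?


Koszul resolution: beta_i(k)=C(n,i), n=18
C(18,2)=153, C(18,3)=816, C(18,4)=3060, C(18,5)=8568, C(18,6)=18564, C(18,7)=31824, C(18,8)=43758, C(18,9)=48620, C(18,10)=43758
Sum=199121


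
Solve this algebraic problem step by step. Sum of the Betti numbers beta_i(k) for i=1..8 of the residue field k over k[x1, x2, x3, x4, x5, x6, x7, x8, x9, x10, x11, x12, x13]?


Koszul resolution: beta_i(k)=C(n,i), n=13
C(13,1)=13, C(13,2)=78, C(13,3)=286, C(13,4)=715, C(13,5)=1287, C(13,6)=1716, C(13,7)=1716, C(13,8)=1287
Sum=7098


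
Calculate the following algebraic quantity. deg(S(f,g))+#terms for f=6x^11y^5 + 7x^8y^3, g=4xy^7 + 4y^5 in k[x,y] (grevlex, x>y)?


LT(f)=6x^11y^5, LT(g)=4xy^7
lcm(LM)=x^11y^7
S(f,g) (scaled by 24 to clear denominators) = 4y^2*f - 6x^10*g = -24x^10y^5 + 28x^8y^5
2 terms, deg 15.
15+2=17


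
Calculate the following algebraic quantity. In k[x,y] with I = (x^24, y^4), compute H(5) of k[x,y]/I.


k[x,y], I = (x^24, y^4), d = 5
Need i < 24 and d-i < 4.
Range: 2 <= i <= 5.
H(5) = 4


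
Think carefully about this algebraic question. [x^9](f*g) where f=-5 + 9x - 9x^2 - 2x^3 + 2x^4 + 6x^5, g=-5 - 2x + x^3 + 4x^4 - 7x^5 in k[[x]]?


[x^9] = sum a_i*b_j, i+j=9
  2*-7=-14
  6*4=24
Sum=10


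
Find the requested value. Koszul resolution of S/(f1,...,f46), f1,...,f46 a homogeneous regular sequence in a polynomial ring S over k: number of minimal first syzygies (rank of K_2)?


Regular sequence => Koszul complex is the minimal free resolution.
Syz_1 minimally generated by Koszul relations f_i*e_j - f_j*e_i (i<j): mu(Syz_1) = beta_2 = C(m,2) = m(m-1)/2
m=46
46*45/2 = 1035


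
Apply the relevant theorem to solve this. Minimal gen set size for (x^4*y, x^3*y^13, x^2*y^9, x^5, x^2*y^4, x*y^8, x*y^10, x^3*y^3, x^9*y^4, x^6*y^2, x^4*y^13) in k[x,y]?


Remove redundant (divisible by others).
x*y^10 redundant.
x^9*y^4 redundant.
x^4*y^13 redundant.
x^6*y^2 redundant.
x^3*y^13 redundant.
x^2*y^9 redundant.
Min: x^5, x^4*y, x^3*y^3, x^2*y^4, x*y^8
Count=5


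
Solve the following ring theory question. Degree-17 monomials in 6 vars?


C(d+n-1,n-1)=C(22,5)=26334


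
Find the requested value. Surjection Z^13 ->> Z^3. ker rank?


rank(ker) = 13-3 = 10


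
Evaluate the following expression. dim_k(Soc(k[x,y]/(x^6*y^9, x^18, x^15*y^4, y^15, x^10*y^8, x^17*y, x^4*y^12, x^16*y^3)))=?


Socle = ann(m) = span of standard monomials u with x*u, y*u in I (staircase corners).
Minimal generators: x^18, x^17*y, x^16*y^3, x^15*y^4, x^10*y^8, x^6*y^9, x^4*y^12, y^15
Corners: x^3y^14, x^5y^11, x^9y^8, x^14y^7, x^15y^3, x^16y^2, x^17
Socle dim=7


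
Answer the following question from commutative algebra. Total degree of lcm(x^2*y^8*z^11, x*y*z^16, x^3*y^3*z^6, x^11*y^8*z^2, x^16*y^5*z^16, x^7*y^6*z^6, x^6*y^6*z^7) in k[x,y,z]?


lcm = componentwise max:
x: max(2,1,3,11,16,7,6)=16
y: max(8,1,3,8,5,6,6)=8
z: max(11,16,6,2,16,6,7)=16
Total=16+8+16=40


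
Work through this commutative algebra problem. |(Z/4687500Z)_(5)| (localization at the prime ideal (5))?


5-primary part: 4687500=5^8*12
Size=5^8=390625


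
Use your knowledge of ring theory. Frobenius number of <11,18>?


gcd(11,18)=1 => F=ab-a-b=11*18-11-18=198-29=169


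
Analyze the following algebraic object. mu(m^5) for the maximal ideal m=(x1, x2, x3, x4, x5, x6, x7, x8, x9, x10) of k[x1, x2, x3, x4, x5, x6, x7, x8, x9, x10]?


Graded Nakayama: mu(m^d) = dim_k (m^d/m^(d+1)) = #degree-5 monomials in 10 vars
C(n+d-1,d)=C(14,5)=2002


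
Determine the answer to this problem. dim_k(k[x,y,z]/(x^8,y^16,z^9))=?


Basis: x^iy^jz^k, i<8,j<16,k<9
8*16*9=1152


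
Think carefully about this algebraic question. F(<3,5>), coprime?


gcd(3,5)=1 => F=ab-a-b=3*5-3-5=15-8=7


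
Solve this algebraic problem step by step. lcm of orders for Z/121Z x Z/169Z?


Exponent = lcm of the cyclic orders; pairwise coprime => product.
11^2*13^2=121*169=20449


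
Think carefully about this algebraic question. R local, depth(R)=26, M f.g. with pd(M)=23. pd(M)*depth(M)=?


pd+depth=26
depth=26-23=3
pd*depth=23*3=69


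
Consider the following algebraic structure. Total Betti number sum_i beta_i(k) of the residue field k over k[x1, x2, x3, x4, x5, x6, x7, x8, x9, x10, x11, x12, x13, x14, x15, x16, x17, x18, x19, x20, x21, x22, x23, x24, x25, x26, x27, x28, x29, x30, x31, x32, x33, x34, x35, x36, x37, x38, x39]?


Koszul resolution: beta_i(k)=C(n,i), n=39
sum_i C(39,i) = 2^39 = 549755813888


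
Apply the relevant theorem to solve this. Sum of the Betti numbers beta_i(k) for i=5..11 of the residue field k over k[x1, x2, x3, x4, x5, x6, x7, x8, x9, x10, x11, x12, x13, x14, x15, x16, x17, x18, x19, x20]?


Koszul resolution: beta_i(k)=C(n,i), n=20
C(20,5)=15504, C(20,6)=38760, C(20,7)=77520, C(20,8)=125970, C(20,9)=167960, C(20,10)=184756, C(20,11)=167960
Sum=778430


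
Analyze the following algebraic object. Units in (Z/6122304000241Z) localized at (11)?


Local ring = Z/214358881Z.
phi(214358881) = 11^7*(11-1) = 194871710


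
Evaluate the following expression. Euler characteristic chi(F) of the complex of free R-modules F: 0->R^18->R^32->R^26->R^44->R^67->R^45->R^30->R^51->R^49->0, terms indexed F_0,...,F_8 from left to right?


chi = sum (-1)^i * rank:
(-1)^0*18=18
(-1)^1*32=-32
(-1)^2*26=26
(-1)^3*44=-44
(-1)^4*67=67
(-1)^5*45=-45
(-1)^6*30=30
(-1)^7*51=-51
(-1)^8*49=49
chi=18


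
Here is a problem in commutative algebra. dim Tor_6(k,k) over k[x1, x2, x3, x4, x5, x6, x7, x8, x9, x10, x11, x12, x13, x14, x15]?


Koszul: C(n,i)=C(15,6)=5005


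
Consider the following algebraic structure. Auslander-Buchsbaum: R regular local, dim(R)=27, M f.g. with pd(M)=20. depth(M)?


pd+depth=depth(R)=27
depth=27-20=7


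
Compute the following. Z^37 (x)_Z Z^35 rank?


rank(M(x)N) = rank(M)*rank(N)
37*35 = 1295


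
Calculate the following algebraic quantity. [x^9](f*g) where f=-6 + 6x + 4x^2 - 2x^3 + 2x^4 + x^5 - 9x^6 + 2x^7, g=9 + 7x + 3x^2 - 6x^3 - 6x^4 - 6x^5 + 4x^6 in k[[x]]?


[x^9] = sum a_i*b_j, i+j=9
  -2*4=-8
  2*-6=-12
  1*-6=-6
  -9*-6=54
  2*3=6
Sum=34


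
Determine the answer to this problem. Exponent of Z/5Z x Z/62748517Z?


Exponent = lcm of the cyclic orders; pairwise coprime => product.
5^1*13^7=5*62748517=313742585


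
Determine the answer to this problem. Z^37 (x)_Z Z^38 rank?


rank(M(x)N) = rank(M)*rank(N)
37*38 = 1406


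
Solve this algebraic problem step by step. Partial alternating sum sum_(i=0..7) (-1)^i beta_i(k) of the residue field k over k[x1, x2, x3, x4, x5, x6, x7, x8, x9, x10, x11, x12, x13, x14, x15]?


Koszul resolution: beta_i(k)=C(n,i), n=15
sum_(i=0..p) (-1)^i C(n,i) = (-1)^p C(n-1,p)
(-1)^7*C(14,7) = (-1)^7*3432 = -3432


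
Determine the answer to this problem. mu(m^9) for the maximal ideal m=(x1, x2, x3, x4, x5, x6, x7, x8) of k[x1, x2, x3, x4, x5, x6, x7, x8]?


Graded Nakayama: mu(m^d) = dim_k (m^d/m^(d+1)) = #degree-9 monomials in 8 vars
C(n+d-1,d)=C(16,9)=11440


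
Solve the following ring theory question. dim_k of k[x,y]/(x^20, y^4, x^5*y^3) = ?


k[x,y]/I, I = (x^20, y^4, x^5*y^3)
Rect: 20x4=80. Corner: (20-5)x(4-3)=15.
dim = 80-15 = 65


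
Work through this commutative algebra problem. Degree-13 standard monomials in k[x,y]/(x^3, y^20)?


k[x,y], I = (x^3, y^20), d = 13
Need i < 3 and d-i < 20.
Range: 0 <= i <= 2.
H(13) = 3


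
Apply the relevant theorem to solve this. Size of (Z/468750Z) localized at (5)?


5-primary part: 468750=5^7*6
Size=5^7=78125


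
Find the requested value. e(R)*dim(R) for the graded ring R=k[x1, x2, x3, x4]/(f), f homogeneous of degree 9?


e(R)=deg(f)=9, dim(R)=4-1=3
e*dim=9*3=27


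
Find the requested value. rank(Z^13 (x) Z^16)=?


rank(M(x)N) = rank(M)*rank(N)
13*16 = 208


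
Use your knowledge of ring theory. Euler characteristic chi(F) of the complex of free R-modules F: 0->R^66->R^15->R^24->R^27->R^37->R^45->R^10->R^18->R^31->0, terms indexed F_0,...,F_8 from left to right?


chi = sum (-1)^i * rank:
(-1)^0*66=66
(-1)^1*15=-15
(-1)^2*24=24
(-1)^3*27=-27
(-1)^4*37=37
(-1)^5*45=-45
(-1)^6*10=10
(-1)^7*18=-18
(-1)^8*31=31
chi=63


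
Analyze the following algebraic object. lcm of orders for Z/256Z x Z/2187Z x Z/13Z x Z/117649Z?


Exponent = lcm of the cyclic orders; pairwise coprime => product.
2^8*3^7*13^1*7^6=256*2187*13*117649=856288952064


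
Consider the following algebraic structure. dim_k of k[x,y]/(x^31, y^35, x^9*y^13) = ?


k[x,y]/I, I = (x^31, y^35, x^9*y^13)
Rect: 31x35=1085. Corner: (31-9)x(35-13)=484.
dim = 1085-484 = 601


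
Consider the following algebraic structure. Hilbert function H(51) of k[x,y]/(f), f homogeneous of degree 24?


H(t)=d for t>=d-1.
d=24, t=51
H(51)=24


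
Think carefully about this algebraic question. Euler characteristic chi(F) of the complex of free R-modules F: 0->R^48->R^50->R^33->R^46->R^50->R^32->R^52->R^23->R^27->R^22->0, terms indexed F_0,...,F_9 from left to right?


chi = sum (-1)^i * rank:
(-1)^0*48=48
(-1)^1*50=-50
(-1)^2*33=33
(-1)^3*46=-46
(-1)^4*50=50
(-1)^5*32=-32
(-1)^6*52=52
(-1)^7*23=-23
(-1)^8*27=27
(-1)^9*22=-22
chi=37


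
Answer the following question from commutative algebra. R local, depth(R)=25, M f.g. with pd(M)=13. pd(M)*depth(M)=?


pd+depth=25
depth=25-13=12
pd*depth=13*12=156


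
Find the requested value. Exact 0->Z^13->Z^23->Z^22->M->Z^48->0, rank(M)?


Alt sum=0:
(-1)^0*13 + (-1)^1*23 + (-1)^2*22 + (-1)^3*? + (-1)^4*48=0
rank(M)=60


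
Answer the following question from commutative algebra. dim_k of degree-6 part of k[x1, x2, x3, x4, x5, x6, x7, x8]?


C(d+n-1,n-1)=C(13,7)=1716


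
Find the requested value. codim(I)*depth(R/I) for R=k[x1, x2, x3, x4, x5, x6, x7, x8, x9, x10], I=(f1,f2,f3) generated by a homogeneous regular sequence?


codim=3, depth=dim(R/I)=10-3=7
Product=3*7=21


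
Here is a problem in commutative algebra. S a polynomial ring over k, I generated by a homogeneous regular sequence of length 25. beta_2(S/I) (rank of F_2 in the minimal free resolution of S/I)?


Regular sequence => Koszul complex is the minimal free resolution.
Syz_1 minimally generated by Koszul relations f_i*e_j - f_j*e_i (i<j): mu(Syz_1) = beta_2 = C(m,2) = m(m-1)/2
m=25
25*24/2 = 300


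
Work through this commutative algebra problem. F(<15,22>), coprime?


gcd(15,22)=1 => F=ab-a-b=15*22-15-22=330-37=293


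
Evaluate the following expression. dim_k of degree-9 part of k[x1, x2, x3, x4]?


C(d+n-1,n-1)=C(12,3)=220


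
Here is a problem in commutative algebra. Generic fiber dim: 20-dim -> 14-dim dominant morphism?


dim(fiber)=dim(X)-dim(Y)=20-14=6


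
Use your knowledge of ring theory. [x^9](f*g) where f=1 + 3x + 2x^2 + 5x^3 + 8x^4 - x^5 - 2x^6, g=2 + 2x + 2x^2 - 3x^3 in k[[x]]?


[x^9] = sum a_i*b_j, i+j=9
  -2*-3=6
Sum=6


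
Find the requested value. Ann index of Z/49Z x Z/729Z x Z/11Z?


Exponent = lcm of the cyclic orders; pairwise coprime => product.
7^2*3^6*11^1=49*729*11=392931


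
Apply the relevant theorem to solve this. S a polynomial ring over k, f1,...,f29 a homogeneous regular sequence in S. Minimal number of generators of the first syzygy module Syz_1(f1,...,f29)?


Regular sequence => Koszul complex is the minimal free resolution.
Syz_1 minimally generated by Koszul relations f_i*e_j - f_j*e_i (i<j): mu(Syz_1) = beta_2 = C(m,2) = m(m-1)/2
m=29
29*28/2 = 406


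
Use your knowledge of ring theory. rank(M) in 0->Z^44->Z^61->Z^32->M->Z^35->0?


Alt sum=0:
(-1)^0*44 + (-1)^1*61 + (-1)^2*32 + (-1)^3*? + (-1)^4*35=0
rank(M)=50


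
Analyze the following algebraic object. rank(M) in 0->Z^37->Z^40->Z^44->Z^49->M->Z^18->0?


Alt sum=0:
(-1)^0*37 + (-1)^1*40 + (-1)^2*44 + (-1)^3*49 + (-1)^4*? + (-1)^5*18=0
rank(M)=26


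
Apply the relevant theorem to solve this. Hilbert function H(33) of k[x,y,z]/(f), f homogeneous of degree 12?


C(35,2)-C(23,2)=595-253=342


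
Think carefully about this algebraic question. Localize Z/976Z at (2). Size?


2-primary part: 976=2^4*61
Size=2^4=16


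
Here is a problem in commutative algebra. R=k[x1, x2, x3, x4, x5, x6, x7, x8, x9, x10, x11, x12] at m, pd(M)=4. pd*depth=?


pd+depth=12
depth=12-4=8
pd*depth=4*8=32


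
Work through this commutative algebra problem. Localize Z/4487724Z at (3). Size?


3-primary part: 4487724=3^10*76
Size=3^10=59049


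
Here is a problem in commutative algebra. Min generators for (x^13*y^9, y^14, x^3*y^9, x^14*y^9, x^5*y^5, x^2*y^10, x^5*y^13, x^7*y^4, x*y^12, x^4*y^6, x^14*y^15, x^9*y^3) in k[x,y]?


Remove redundant (divisible by others).
x^14*y^15 redundant.
x^5*y^13 redundant.
x^14*y^9 redundant.
x^13*y^9 redundant.
Min: x^9*y^3, x^7*y^4, x^5*y^5, x^4*y^6, x^3*y^9, x^2*y^10, x*y^12, y^14
Count=8


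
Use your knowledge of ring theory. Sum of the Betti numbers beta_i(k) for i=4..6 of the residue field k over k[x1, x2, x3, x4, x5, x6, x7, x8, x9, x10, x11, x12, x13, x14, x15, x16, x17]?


Koszul resolution: beta_i(k)=C(n,i), n=17
C(17,4)=2380, C(17,5)=6188, C(17,6)=12376
Sum=20944


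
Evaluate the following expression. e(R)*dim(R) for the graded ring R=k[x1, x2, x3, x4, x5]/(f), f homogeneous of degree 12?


e(R)=deg(f)=12, dim(R)=5-1=4
e*dim=12*4=48


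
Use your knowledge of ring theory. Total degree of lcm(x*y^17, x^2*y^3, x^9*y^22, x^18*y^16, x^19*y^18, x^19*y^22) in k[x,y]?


lcm = componentwise max:
x: max(1,2,9,18,19,19)=19
y: max(17,3,22,16,18,22)=22
Total=19+22=41


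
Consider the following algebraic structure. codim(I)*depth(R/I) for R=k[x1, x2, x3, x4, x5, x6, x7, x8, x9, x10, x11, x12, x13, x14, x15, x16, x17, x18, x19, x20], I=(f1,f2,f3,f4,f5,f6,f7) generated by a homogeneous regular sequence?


codim=7, depth=dim(R/I)=20-7=13
Product=7*13=91


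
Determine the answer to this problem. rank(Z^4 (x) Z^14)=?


rank(M(x)N) = rank(M)*rank(N)
4*14 = 56


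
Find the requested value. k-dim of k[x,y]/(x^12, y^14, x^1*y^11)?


k[x,y]/I, I = (x^12, y^14, x^1*y^11)
Rect: 12x14=168. Corner: (12-1)x(14-11)=33.
dim = 168-33 = 135


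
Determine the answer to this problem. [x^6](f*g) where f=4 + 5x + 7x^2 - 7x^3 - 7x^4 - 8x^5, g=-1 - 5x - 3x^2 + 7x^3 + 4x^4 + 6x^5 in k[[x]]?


[x^6] = sum a_i*b_j, i+j=6
  5*6=30
  7*4=28
  -7*7=-49
  -7*-3=21
  -8*-5=40
Sum=70


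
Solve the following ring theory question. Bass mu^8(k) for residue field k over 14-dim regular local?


C(n,i)=C(14,8)=3003


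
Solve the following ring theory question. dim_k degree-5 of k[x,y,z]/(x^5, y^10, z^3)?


Need i<5, j<10, k<3 with i+j+k=5.
For each i, j ranges over max(0,5-i-2)..min(9,5-i):
  i=0: j in [3,5] -> 3
  i=1: j in [2,4] -> 3
  i=2: j in [1,3] -> 3
  i=3: j in [0,2] -> 3
  i=4: j in [0,1] -> 2
H(5) = 3+3+3+3+2 = 14


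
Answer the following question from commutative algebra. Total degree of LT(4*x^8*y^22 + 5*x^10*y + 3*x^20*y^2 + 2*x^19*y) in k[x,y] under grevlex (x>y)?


LT: 4*x^8*y^22
deg_x=8, deg_y=22
Total=8+22=30


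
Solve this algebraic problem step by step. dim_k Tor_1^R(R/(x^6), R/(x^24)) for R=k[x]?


Tor_1(R/I,R/J)=(I cap J)/IJ=(x^24)/(x^30)
dim=30-24=min(6,24)=6


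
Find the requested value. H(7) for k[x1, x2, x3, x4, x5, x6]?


C(d+n-1,n-1)=C(12,5)=792


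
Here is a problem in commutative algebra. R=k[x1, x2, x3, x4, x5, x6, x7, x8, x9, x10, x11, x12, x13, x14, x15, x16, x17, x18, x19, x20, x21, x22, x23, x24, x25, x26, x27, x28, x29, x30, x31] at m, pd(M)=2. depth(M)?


pd+depth=depth(R)=31
depth=31-2=29


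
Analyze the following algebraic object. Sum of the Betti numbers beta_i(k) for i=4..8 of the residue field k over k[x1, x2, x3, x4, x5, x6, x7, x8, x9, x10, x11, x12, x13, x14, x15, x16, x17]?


Koszul resolution: beta_i(k)=C(n,i), n=17
C(17,4)=2380, C(17,5)=6188, C(17,6)=12376, C(17,7)=19448, C(17,8)=24310
Sum=64702


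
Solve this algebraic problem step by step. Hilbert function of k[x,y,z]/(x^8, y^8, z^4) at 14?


Need i<8, j<8, k<4 with i+j+k=14.
For each i, j ranges over max(0,14-i-3)..min(7,14-i):
  i=0: j in [11,7] -> 0
  i=1: j in [10,7] -> 0
  i=2: j in [9,7] -> 0
  i=3: j in [8,7] -> 0
  i=4: j in [7,7] -> 1
  i=5: j in [6,7] -> 2
  i=6: j in [5,7] -> 3
  i=7: j in [4,7] -> 4
H(14) = 0+0+0+0+1+2+3+4 = 10


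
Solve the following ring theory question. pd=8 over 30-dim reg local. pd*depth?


pd+depth=30
depth=30-8=22
pd*depth=8*22=176


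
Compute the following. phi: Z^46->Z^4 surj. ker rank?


rank(ker) = 46-4 = 42


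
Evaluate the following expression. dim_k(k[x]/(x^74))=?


Basis: 1,x,...,x^73
dim=74


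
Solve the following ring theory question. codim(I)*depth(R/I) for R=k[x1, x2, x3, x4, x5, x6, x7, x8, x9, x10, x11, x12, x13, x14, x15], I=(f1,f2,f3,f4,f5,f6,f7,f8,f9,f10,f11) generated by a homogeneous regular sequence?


codim=11, depth=dim(R/I)=15-11=4
Product=11*4=44


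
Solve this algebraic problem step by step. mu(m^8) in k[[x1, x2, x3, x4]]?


C(n+d-1,d)=C(11,8)=165


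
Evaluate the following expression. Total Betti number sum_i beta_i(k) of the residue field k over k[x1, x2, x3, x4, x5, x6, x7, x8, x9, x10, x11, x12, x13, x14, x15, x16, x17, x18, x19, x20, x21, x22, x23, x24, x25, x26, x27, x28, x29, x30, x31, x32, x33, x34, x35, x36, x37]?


Koszul resolution: beta_i(k)=C(n,i), n=37
sum_i C(37,i) = 2^37 = 137438953472


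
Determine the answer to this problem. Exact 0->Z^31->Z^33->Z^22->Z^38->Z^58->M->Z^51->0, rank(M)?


Alt sum=0:
(-1)^0*31 + (-1)^1*33 + (-1)^2*22 + (-1)^3*38 + (-1)^4*58 + (-1)^5*? + (-1)^6*51=0
rank(M)=91


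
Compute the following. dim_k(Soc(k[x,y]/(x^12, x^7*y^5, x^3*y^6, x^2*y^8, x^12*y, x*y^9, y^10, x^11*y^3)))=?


Socle = ann(m) = span of standard monomials u with x*u, y*u in I (staircase corners).
Redundant generators: x^12*y
Minimal generators: x^12, x^11*y^3, x^7*y^5, x^3*y^6, x^2*y^8, x*y^9, y^10
Corners: y^9, xy^8, x^2y^7, x^6y^5, x^10y^4, x^11y^2
Socle dim=6


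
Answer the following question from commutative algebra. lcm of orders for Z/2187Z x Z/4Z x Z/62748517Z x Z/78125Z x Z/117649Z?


Exponent = lcm of the cyclic orders; pairwise coprime => product.
3^7*2^2*13^7*5^7*7^6=2187*4*62748517*78125*117649=5045340845243022187500


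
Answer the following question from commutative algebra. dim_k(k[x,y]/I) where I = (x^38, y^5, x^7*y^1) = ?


k[x,y]/I, I = (x^38, y^5, x^7*y^1)
Rect: 38x5=190. Corner: (38-7)x(5-1)=124.
dim = 190-124 = 66


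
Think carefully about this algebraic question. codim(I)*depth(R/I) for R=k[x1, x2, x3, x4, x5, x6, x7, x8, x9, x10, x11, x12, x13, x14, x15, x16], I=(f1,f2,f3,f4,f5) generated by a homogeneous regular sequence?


codim=5, depth=dim(R/I)=16-5=11
Product=5*11=55


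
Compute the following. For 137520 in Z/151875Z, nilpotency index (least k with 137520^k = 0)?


137520^k mod 151875:
k=1: 137520
k=2: 123525
k=3: 91125
k=4: 0
First zero at k = 4


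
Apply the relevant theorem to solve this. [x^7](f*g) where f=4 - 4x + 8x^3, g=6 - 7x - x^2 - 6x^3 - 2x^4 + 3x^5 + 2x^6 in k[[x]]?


[x^7] = sum a_i*b_j, i+j=7
  -4*2=-8
  8*-2=-16
Sum=-24


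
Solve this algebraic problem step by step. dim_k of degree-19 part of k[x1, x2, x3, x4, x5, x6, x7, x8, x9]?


C(d+n-1,n-1)=C(27,8)=2220075


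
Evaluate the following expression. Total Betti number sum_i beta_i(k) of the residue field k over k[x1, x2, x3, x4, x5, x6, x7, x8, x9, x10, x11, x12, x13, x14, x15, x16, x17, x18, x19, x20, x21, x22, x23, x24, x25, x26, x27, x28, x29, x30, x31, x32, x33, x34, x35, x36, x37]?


Koszul resolution: beta_i(k)=C(n,i), n=37
sum_i C(37,i) = 2^37 = 137438953472


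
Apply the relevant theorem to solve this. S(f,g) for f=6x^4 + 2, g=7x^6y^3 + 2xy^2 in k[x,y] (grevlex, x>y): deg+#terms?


LT(f)=6x^4, LT(g)=7x^6y^3
lcm(LM)=x^6y^3
S(f,g) (scaled by 42 to clear denominators) = 7x^2y^3*f - 6*g = 14x^2y^3 - 12xy^2
2 terms, deg 5.
5+2=7


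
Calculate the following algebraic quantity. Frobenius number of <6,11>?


gcd(6,11)=1 => F=ab-a-b=6*11-6-11=66-17=49


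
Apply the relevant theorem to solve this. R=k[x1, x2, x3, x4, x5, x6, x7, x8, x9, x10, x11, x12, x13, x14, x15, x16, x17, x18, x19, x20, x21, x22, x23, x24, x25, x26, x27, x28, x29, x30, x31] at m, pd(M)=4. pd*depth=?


pd+depth=31
depth=31-4=27
pd*depth=4*27=108


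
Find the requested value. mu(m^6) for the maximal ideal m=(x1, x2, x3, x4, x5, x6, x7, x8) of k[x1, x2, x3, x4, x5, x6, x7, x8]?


Graded Nakayama: mu(m^d) = dim_k (m^d/m^(d+1)) = #degree-6 monomials in 8 vars
C(n+d-1,d)=C(13,6)=1716


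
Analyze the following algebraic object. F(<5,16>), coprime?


gcd(5,16)=1 => F=ab-a-b=5*16-5-16=80-21=59


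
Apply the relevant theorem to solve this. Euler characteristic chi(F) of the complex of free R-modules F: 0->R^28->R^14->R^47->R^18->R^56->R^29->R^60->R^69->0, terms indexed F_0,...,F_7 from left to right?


chi = sum (-1)^i * rank:
(-1)^0*28=28
(-1)^1*14=-14
(-1)^2*47=47
(-1)^3*18=-18
(-1)^4*56=56
(-1)^5*29=-29
(-1)^6*60=60
(-1)^7*69=-69
chi=61


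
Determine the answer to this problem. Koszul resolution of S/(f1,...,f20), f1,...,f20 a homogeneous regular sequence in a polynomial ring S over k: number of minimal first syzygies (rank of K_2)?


Regular sequence => Koszul complex is the minimal free resolution.
Syz_1 minimally generated by Koszul relations f_i*e_j - f_j*e_i (i<j): mu(Syz_1) = beta_2 = C(m,2) = m(m-1)/2
m=20
20*19/2 = 190


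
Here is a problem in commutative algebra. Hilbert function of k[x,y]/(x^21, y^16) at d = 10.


k[x,y], I = (x^21, y^16), d = 10
Need i < 21 and d-i < 16.
Range: 0 <= i <= 10.
H(10) = 11


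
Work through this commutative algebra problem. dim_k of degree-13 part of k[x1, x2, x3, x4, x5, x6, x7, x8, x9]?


C(d+n-1,n-1)=C(21,8)=203490


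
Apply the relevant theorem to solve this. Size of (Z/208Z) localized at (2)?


2-primary part: 208=2^4*13
Size=2^4=16


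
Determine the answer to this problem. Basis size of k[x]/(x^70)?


Basis: 1,x,...,x^69
dim=70


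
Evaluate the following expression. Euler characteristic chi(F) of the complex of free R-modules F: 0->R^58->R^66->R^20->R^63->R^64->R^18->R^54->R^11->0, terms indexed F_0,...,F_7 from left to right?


chi = sum (-1)^i * rank:
(-1)^0*58=58
(-1)^1*66=-66
(-1)^2*20=20
(-1)^3*63=-63
(-1)^4*64=64
(-1)^5*18=-18
(-1)^6*54=54
(-1)^7*11=-11
chi=38


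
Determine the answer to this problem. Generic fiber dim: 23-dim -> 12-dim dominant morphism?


dim(fiber)=dim(X)-dim(Y)=23-12=11


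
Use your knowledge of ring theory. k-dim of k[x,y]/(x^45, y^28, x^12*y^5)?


k[x,y]/I, I = (x^45, y^28, x^12*y^5)
Rect: 45x28=1260. Corner: (45-12)x(28-5)=759.
dim = 1260-759 = 501


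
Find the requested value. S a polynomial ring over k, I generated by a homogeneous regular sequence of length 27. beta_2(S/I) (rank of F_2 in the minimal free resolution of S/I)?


Regular sequence => Koszul complex is the minimal free resolution.
Syz_1 minimally generated by Koszul relations f_i*e_j - f_j*e_i (i<j): mu(Syz_1) = beta_2 = C(m,2) = m(m-1)/2
m=27
27*26/2 = 351


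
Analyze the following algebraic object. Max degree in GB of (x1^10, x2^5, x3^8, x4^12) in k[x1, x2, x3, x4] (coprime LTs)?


Pure powers, coprime LTs => already GB.
Degrees: 10, 5, 8, 12
Max=12


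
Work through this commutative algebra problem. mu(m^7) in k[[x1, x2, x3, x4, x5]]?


C(n+d-1,d)=C(11,7)=330


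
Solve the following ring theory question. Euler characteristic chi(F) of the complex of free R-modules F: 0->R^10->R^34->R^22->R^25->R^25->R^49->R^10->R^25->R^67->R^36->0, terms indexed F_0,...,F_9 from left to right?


chi = sum (-1)^i * rank:
(-1)^0*10=10
(-1)^1*34=-34
(-1)^2*22=22
(-1)^3*25=-25
(-1)^4*25=25
(-1)^5*49=-49
(-1)^6*10=10
(-1)^7*25=-25
(-1)^8*67=67
(-1)^9*36=-36
chi=-35
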